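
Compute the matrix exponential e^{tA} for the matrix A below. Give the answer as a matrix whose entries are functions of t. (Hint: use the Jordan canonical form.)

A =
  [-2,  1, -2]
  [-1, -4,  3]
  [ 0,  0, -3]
e^{tA} =
  [t*exp(-3*t) + exp(-3*t), t*exp(-3*t), t^2*exp(-3*t)/2 - 2*t*exp(-3*t)]
  [-t*exp(-3*t), -t*exp(-3*t) + exp(-3*t), -t^2*exp(-3*t)/2 + 3*t*exp(-3*t)]
  [0, 0, exp(-3*t)]

Strategy: write A = P · J · P⁻¹ where J is a Jordan canonical form, so e^{tA} = P · e^{tJ} · P⁻¹, and e^{tJ} can be computed block-by-block.

A has Jordan form
J =
  [-3,  1,  0]
  [ 0, -3,  1]
  [ 0,  0, -3]
(up to reordering of blocks).

Per-block formulas:
  For a 3×3 Jordan block J_3(-3): exp(t · J_3(-3)) = e^(-3t)·(I + t·N + (t^2/2)·N^2), where N is the 3×3 nilpotent shift.

After assembling e^{tJ} and conjugating by P, we get:

e^{tA} =
  [t*exp(-3*t) + exp(-3*t), t*exp(-3*t), t^2*exp(-3*t)/2 - 2*t*exp(-3*t)]
  [-t*exp(-3*t), -t*exp(-3*t) + exp(-3*t), -t^2*exp(-3*t)/2 + 3*t*exp(-3*t)]
  [0, 0, exp(-3*t)]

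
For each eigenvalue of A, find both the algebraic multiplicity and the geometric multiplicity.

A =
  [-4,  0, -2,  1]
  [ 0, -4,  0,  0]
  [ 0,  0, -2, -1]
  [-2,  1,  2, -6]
λ = -4: alg = 4, geom = 2

Step 1 — factor the characteristic polynomial to read off the algebraic multiplicities:
  χ_A(x) = (x + 4)^4

Step 2 — compute geometric multiplicities via the rank-nullity identity g(λ) = n − rank(A − λI):
  rank(A − (-4)·I) = 2, so dim ker(A − (-4)·I) = n − 2 = 2

Summary:
  λ = -4: algebraic multiplicity = 4, geometric multiplicity = 2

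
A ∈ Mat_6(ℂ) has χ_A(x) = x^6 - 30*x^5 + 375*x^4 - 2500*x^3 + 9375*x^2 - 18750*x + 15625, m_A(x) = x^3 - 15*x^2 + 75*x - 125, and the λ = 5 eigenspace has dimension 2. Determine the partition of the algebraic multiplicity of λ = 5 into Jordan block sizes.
Block sizes for λ = 5: [3, 3]

Step 1 — from the characteristic polynomial, algebraic multiplicity of λ = 5 is 6. From dim ker(A − (5)·I) = 2, there are exactly 2 Jordan blocks for λ = 5.
Step 2 — from the minimal polynomial, the factor (x − 5)^3 tells us the largest block for λ = 5 has size 3.
Step 3 — with total size 6, 2 blocks, and largest block 3, the block sizes (in nonincreasing order) are [3, 3].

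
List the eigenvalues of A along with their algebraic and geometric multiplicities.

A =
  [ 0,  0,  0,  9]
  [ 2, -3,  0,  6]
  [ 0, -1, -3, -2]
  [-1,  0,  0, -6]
λ = -3: alg = 4, geom = 2

Step 1 — factor the characteristic polynomial to read off the algebraic multiplicities:
  χ_A(x) = (x + 3)^4

Step 2 — compute geometric multiplicities via the rank-nullity identity g(λ) = n − rank(A − λI):
  rank(A − (-3)·I) = 2, so dim ker(A − (-3)·I) = n − 2 = 2

Summary:
  λ = -3: algebraic multiplicity = 4, geometric multiplicity = 2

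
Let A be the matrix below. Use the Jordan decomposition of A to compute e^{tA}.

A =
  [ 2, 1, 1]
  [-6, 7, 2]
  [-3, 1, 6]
e^{tA} =
  [-3*t*exp(5*t) + exp(5*t), t*exp(5*t), t*exp(5*t)]
  [-6*t*exp(5*t), 2*t*exp(5*t) + exp(5*t), 2*t*exp(5*t)]
  [-3*t*exp(5*t), t*exp(5*t), t*exp(5*t) + exp(5*t)]

Strategy: write A = P · J · P⁻¹ where J is a Jordan canonical form, so e^{tA} = P · e^{tJ} · P⁻¹, and e^{tJ} can be computed block-by-block.

A has Jordan form
J =
  [5, 1, 0]
  [0, 5, 0]
  [0, 0, 5]
(up to reordering of blocks).

Per-block formulas:
  For a 1×1 block at λ = 5: exp(t · [5]) = [e^(5t)].
  For a 2×2 Jordan block J_2(5): exp(t · J_2(5)) = e^(5t)·(I + t·N), where N is the 2×2 nilpotent shift.

After assembling e^{tJ} and conjugating by P, we get:

e^{tA} =
  [-3*t*exp(5*t) + exp(5*t), t*exp(5*t), t*exp(5*t)]
  [-6*t*exp(5*t), 2*t*exp(5*t) + exp(5*t), 2*t*exp(5*t)]
  [-3*t*exp(5*t), t*exp(5*t), t*exp(5*t) + exp(5*t)]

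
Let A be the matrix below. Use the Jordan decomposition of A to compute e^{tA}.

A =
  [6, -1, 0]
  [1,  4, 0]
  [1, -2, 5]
e^{tA} =
  [t*exp(5*t) + exp(5*t), -t*exp(5*t), 0]
  [t*exp(5*t), -t*exp(5*t) + exp(5*t), 0]
  [-t^2*exp(5*t)/2 + t*exp(5*t), t^2*exp(5*t)/2 - 2*t*exp(5*t), exp(5*t)]

Strategy: write A = P · J · P⁻¹ where J is a Jordan canonical form, so e^{tA} = P · e^{tJ} · P⁻¹, and e^{tJ} can be computed block-by-block.

A has Jordan form
J =
  [5, 1, 0]
  [0, 5, 1]
  [0, 0, 5]
(up to reordering of blocks).

Per-block formulas:
  For a 3×3 Jordan block J_3(5): exp(t · J_3(5)) = e^(5t)·(I + t·N + (t^2/2)·N^2), where N is the 3×3 nilpotent shift.

After assembling e^{tJ} and conjugating by P, we get:

e^{tA} =
  [t*exp(5*t) + exp(5*t), -t*exp(5*t), 0]
  [t*exp(5*t), -t*exp(5*t) + exp(5*t), 0]
  [-t^2*exp(5*t)/2 + t*exp(5*t), t^2*exp(5*t)/2 - 2*t*exp(5*t), exp(5*t)]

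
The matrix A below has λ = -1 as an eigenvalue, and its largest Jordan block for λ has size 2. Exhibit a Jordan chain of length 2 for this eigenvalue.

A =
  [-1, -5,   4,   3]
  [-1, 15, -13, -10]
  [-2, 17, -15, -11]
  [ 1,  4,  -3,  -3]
A Jordan chain for λ = -1 of length 2:
v_1 = (0, -1, -2, 1)ᵀ
v_2 = (1, 0, 0, 0)ᵀ

Let N = A − (-1)·I. We want v_2 with N^2 v_2 = 0 but N^1 v_2 ≠ 0; then v_{j-1} := N · v_j for j = 2, …, 2.

Pick v_2 = (1, 0, 0, 0)ᵀ.
Then v_1 = N · v_2 = (0, -1, -2, 1)ᵀ.

Sanity check: (A − (-1)·I) v_1 = (0, 0, 0, 0)ᵀ = 0. ✓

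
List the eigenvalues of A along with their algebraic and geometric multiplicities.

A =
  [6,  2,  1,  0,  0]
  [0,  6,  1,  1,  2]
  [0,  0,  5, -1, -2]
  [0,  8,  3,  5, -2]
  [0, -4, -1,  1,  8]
λ = 6: alg = 5, geom = 3

Step 1 — factor the characteristic polynomial to read off the algebraic multiplicities:
  χ_A(x) = (x - 6)^5

Step 2 — compute geometric multiplicities via the rank-nullity identity g(λ) = n − rank(A − λI):
  rank(A − (6)·I) = 2, so dim ker(A − (6)·I) = n − 2 = 3

Summary:
  λ = 6: algebraic multiplicity = 5, geometric multiplicity = 3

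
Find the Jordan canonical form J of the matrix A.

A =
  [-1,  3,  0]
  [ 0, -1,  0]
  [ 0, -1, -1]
J_2(-1) ⊕ J_1(-1)

The characteristic polynomial is
  det(x·I − A) = x^3 + 3*x^2 + 3*x + 1 = (x + 1)^3

Eigenvalues and multiplicities (the geometric multiplicity of λ is n − rank(A − λI), which equals the number of Jordan blocks for λ):
  λ = -1: algebraic multiplicity = 3, geometric multiplicity = 2

Determining the block sizes for each eigenvalue:
  λ = -1: 2 blocks summing to 3 forces exactly one block of size 2 and the rest size 1 → block sizes [2, 1]

Assembling the blocks gives a Jordan form
J =
  [-1,  1,  0]
  [ 0, -1,  0]
  [ 0,  0, -1]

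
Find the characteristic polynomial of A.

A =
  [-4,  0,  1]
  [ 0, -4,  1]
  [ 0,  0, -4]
x^3 + 12*x^2 + 48*x + 64

Expanding det(x·I − A) (e.g. by cofactor expansion or by noting that A is similar to its Jordan form J, which has the same characteristic polynomial as A) gives
  χ_A(x) = x^3 + 12*x^2 + 48*x + 64
which factors as (x + 4)^3. The eigenvalues (with algebraic multiplicities) are λ = -4 with multiplicity 3.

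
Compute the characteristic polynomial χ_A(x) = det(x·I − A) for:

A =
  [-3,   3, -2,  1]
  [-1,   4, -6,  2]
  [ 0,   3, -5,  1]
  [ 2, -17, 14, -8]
x^4 + 12*x^3 + 54*x^2 + 108*x + 81

Expanding det(x·I − A) (e.g. by cofactor expansion or by noting that A is similar to its Jordan form J, which has the same characteristic polynomial as A) gives
  χ_A(x) = x^4 + 12*x^3 + 54*x^2 + 108*x + 81
which factors as (x + 3)^4. The eigenvalues (with algebraic multiplicities) are λ = -3 with multiplicity 4.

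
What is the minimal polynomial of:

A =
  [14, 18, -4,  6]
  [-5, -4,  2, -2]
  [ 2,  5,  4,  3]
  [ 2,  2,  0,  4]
x^4 - 18*x^3 + 120*x^2 - 352*x + 384

The characteristic polynomial is χ_A(x) = (x - 6)*(x - 4)^3, so the eigenvalues are known. The minimal polynomial is
  m_A(x) = Π_λ (x − λ)^{k_λ}
where k_λ is the size of the *largest* Jordan block for λ (equivalently, the smallest k with (A − λI)^k v = 0 for every generalised eigenvector v of λ).

  λ = 4: largest Jordan block has size 3, contributing (x − 4)^3
  λ = 6: largest Jordan block has size 1, contributing (x − 6)

So m_A(x) = (x - 6)*(x - 4)^3 = x^4 - 18*x^3 + 120*x^2 - 352*x + 384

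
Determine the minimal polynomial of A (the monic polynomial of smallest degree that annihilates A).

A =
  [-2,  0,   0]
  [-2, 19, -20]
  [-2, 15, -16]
x^3 - x^2 - 10*x - 8

The characteristic polynomial is χ_A(x) = (x - 4)*(x + 1)*(x + 2), so the eigenvalues are known. The minimal polynomial is
  m_A(x) = Π_λ (x − λ)^{k_λ}
where k_λ is the size of the *largest* Jordan block for λ (equivalently, the smallest k with (A − λI)^k v = 0 for every generalised eigenvector v of λ).

  λ = -2: largest Jordan block has size 1, contributing (x + 2)
  λ = -1: largest Jordan block has size 1, contributing (x + 1)
  λ = 4: largest Jordan block has size 1, contributing (x − 4)

So m_A(x) = (x - 4)*(x + 1)*(x + 2) = x^3 - x^2 - 10*x - 8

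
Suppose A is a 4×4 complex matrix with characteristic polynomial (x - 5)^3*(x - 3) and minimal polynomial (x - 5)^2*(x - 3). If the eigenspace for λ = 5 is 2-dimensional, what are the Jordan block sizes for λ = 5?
Block sizes for λ = 5: [2, 1]

Step 1 — from the characteristic polynomial, algebraic multiplicity of λ = 5 is 3. From dim ker(A − (5)·I) = 2, there are exactly 2 Jordan blocks for λ = 5.
Step 2 — from the minimal polynomial, the factor (x − 5)^2 tells us the largest block for λ = 5 has size 2.
Step 3 — with total size 3, 2 blocks, and largest block 2, the block sizes (in nonincreasing order) are [2, 1].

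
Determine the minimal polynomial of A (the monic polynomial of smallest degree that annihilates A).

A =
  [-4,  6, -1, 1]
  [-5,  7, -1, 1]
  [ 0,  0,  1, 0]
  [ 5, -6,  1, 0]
x^2 - 2*x + 1

The characteristic polynomial is χ_A(x) = (x - 1)^4, so the eigenvalues are known. The minimal polynomial is
  m_A(x) = Π_λ (x − λ)^{k_λ}
where k_λ is the size of the *largest* Jordan block for λ (equivalently, the smallest k with (A − λI)^k v = 0 for every generalised eigenvector v of λ).

  λ = 1: largest Jordan block has size 2, contributing (x − 1)^2

So m_A(x) = (x - 1)^2 = x^2 - 2*x + 1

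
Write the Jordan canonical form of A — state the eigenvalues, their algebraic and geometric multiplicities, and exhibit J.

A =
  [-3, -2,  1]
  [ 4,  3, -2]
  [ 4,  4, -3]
J_2(-1) ⊕ J_1(-1)

The characteristic polynomial is
  det(x·I − A) = x^3 + 3*x^2 + 3*x + 1 = (x + 1)^3

Eigenvalues and multiplicities (the geometric multiplicity of λ is n − rank(A − λI), which equals the number of Jordan blocks for λ):
  λ = -1: algebraic multiplicity = 3, geometric multiplicity = 2

Determining the block sizes for each eigenvalue:
  λ = -1: 2 blocks summing to 3 forces exactly one block of size 2 and the rest size 1 → block sizes [2, 1]

Assembling the blocks gives a Jordan form
J =
  [-1,  1,  0]
  [ 0, -1,  0]
  [ 0,  0, -1]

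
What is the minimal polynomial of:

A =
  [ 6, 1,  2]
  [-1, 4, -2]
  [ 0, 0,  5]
x^2 - 10*x + 25

The characteristic polynomial is χ_A(x) = (x - 5)^3, so the eigenvalues are known. The minimal polynomial is
  m_A(x) = Π_λ (x − λ)^{k_λ}
where k_λ is the size of the *largest* Jordan block for λ (equivalently, the smallest k with (A − λI)^k v = 0 for every generalised eigenvector v of λ).

  λ = 5: largest Jordan block has size 2, contributing (x − 5)^2

So m_A(x) = (x - 5)^2 = x^2 - 10*x + 25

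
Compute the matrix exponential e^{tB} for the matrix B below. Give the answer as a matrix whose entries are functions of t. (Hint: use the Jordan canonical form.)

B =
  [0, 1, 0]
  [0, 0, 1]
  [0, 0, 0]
e^{tB} =
  [1, t, t^2/2]
  [0, 1, t]
  [0, 0, 1]

Strategy: write B = P · J · P⁻¹ where J is a Jordan canonical form, so e^{tB} = P · e^{tJ} · P⁻¹, and e^{tJ} can be computed block-by-block.

B has Jordan form
J =
  [0, 1, 0]
  [0, 0, 1]
  [0, 0, 0]
(up to reordering of blocks).

Per-block formulas:
  For a 3×3 Jordan block J_3(0): exp(t · J_3(0)) = e^(0t)·(I + t·N + (t^2/2)·N^2), where N is the 3×3 nilpotent shift.

After assembling e^{tJ} and conjugating by P, we get:

e^{tB} =
  [1, t, t^2/2]
  [0, 1, t]
  [0, 0, 1]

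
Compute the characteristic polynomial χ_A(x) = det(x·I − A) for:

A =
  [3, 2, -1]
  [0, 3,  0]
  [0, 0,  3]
x^3 - 9*x^2 + 27*x - 27

Expanding det(x·I − A) (e.g. by cofactor expansion or by noting that A is similar to its Jordan form J, which has the same characteristic polynomial as A) gives
  χ_A(x) = x^3 - 9*x^2 + 27*x - 27
which factors as (x - 3)^3. The eigenvalues (with algebraic multiplicities) are λ = 3 with multiplicity 3.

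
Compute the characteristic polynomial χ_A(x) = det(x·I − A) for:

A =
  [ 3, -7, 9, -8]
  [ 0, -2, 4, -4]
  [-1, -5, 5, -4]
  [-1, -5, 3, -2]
x^4 - 4*x^3 + 16*x - 16

Expanding det(x·I − A) (e.g. by cofactor expansion or by noting that A is similar to its Jordan form J, which has the same characteristic polynomial as A) gives
  χ_A(x) = x^4 - 4*x^3 + 16*x - 16
which factors as (x - 2)^3*(x + 2). The eigenvalues (with algebraic multiplicities) are λ = -2 with multiplicity 1, λ = 2 with multiplicity 3.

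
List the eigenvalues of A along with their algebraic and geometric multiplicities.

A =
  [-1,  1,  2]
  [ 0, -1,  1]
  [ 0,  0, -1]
λ = -1: alg = 3, geom = 1

Step 1 — factor the characteristic polynomial to read off the algebraic multiplicities:
  χ_A(x) = (x + 1)^3

Step 2 — compute geometric multiplicities via the rank-nullity identity g(λ) = n − rank(A − λI):
  rank(A − (-1)·I) = 2, so dim ker(A − (-1)·I) = n − 2 = 1

Summary:
  λ = -1: algebraic multiplicity = 3, geometric multiplicity = 1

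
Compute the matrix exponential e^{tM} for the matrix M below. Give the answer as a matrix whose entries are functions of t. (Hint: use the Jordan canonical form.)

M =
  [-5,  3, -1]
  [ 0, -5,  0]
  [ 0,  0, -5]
e^{tM} =
  [exp(-5*t), 3*t*exp(-5*t), -t*exp(-5*t)]
  [0, exp(-5*t), 0]
  [0, 0, exp(-5*t)]

Strategy: write M = P · J · P⁻¹ where J is a Jordan canonical form, so e^{tM} = P · e^{tJ} · P⁻¹, and e^{tJ} can be computed block-by-block.

M has Jordan form
J =
  [-5,  1,  0]
  [ 0, -5,  0]
  [ 0,  0, -5]
(up to reordering of blocks).

Per-block formulas:
  For a 2×2 Jordan block J_2(-5): exp(t · J_2(-5)) = e^(-5t)·(I + t·N), where N is the 2×2 nilpotent shift.
  For a 1×1 block at λ = -5: exp(t · [-5]) = [e^(-5t)].

After assembling e^{tJ} and conjugating by P, we get:

e^{tM} =
  [exp(-5*t), 3*t*exp(-5*t), -t*exp(-5*t)]
  [0, exp(-5*t), 0]
  [0, 0, exp(-5*t)]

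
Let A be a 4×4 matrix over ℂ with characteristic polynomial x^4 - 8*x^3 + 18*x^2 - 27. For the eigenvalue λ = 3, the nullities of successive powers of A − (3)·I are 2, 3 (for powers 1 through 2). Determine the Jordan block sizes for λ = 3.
Block sizes for λ = 3: [2, 1]

From the dimensions of kernels of powers, the number of Jordan blocks of size at least j is d_j − d_{j−1} where d_j = dim ker(N^j) (with d_0 = 0). Computing the differences gives [2, 1].
The number of blocks of size exactly k is (#blocks of size ≥ k) − (#blocks of size ≥ k + 1), so the partition is: 1 block(s) of size 1, 1 block(s) of size 2.
In nonincreasing order the block sizes are [2, 1].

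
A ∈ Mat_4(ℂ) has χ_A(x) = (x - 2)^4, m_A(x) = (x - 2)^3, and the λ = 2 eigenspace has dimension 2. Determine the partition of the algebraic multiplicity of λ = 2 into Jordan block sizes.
Block sizes for λ = 2: [3, 1]

Step 1 — from the characteristic polynomial, algebraic multiplicity of λ = 2 is 4. From dim ker(A − (2)·I) = 2, there are exactly 2 Jordan blocks for λ = 2.
Step 2 — from the minimal polynomial, the factor (x − 2)^3 tells us the largest block for λ = 2 has size 3.
Step 3 — with total size 4, 2 blocks, and largest block 3, the block sizes (in nonincreasing order) are [3, 1].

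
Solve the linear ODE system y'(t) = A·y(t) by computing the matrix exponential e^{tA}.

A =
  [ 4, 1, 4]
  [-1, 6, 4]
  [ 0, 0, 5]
e^{tA} =
  [-t*exp(5*t) + exp(5*t), t*exp(5*t), 4*t*exp(5*t)]
  [-t*exp(5*t), t*exp(5*t) + exp(5*t), 4*t*exp(5*t)]
  [0, 0, exp(5*t)]

Strategy: write A = P · J · P⁻¹ where J is a Jordan canonical form, so e^{tA} = P · e^{tJ} · P⁻¹, and e^{tJ} can be computed block-by-block.

A has Jordan form
J =
  [5, 1, 0]
  [0, 5, 0]
  [0, 0, 5]
(up to reordering of blocks).

Per-block formulas:
  For a 2×2 Jordan block J_2(5): exp(t · J_2(5)) = e^(5t)·(I + t·N), where N is the 2×2 nilpotent shift.
  For a 1×1 block at λ = 5: exp(t · [5]) = [e^(5t)].

After assembling e^{tJ} and conjugating by P, we get:

e^{tA} =
  [-t*exp(5*t) + exp(5*t), t*exp(5*t), 4*t*exp(5*t)]
  [-t*exp(5*t), t*exp(5*t) + exp(5*t), 4*t*exp(5*t)]
  [0, 0, exp(5*t)]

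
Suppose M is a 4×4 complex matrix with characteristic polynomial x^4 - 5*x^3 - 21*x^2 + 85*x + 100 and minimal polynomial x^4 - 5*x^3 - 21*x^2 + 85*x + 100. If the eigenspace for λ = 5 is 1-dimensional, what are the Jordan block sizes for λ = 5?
Block sizes for λ = 5: [2]

Step 1 — from the characteristic polynomial, algebraic multiplicity of λ = 5 is 2. From dim ker(M − (5)·I) = 1, there are exactly 1 Jordan blocks for λ = 5.
Step 2 — from the minimal polynomial, the factor (x − 5)^2 tells us the largest block for λ = 5 has size 2.
Step 3 — with total size 2, 1 blocks, and largest block 2, the block sizes (in nonincreasing order) are [2].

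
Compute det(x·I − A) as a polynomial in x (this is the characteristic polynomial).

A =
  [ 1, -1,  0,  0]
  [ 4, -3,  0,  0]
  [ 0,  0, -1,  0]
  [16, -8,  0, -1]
x^4 + 4*x^3 + 6*x^2 + 4*x + 1

Expanding det(x·I − A) (e.g. by cofactor expansion or by noting that A is similar to its Jordan form J, which has the same characteristic polynomial as A) gives
  χ_A(x) = x^4 + 4*x^3 + 6*x^2 + 4*x + 1
which factors as (x + 1)^4. The eigenvalues (with algebraic multiplicities) are λ = -1 with multiplicity 4.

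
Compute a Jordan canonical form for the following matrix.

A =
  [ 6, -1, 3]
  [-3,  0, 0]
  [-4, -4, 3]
J_3(3)

The characteristic polynomial is
  det(x·I − A) = x^3 - 9*x^2 + 27*x - 27 = (x - 3)^3

Eigenvalues and multiplicities (the geometric multiplicity of λ is n − rank(A − λI), which equals the number of Jordan blocks for λ):
  λ = 3: algebraic multiplicity = 3, geometric multiplicity = 1

Determining the block sizes for each eigenvalue:
  λ = 3: one block (gm = 1), so the single block has size am = 3 → block sizes [3]

Assembling the blocks gives a Jordan form
J =
  [3, 1, 0]
  [0, 3, 1]
  [0, 0, 3]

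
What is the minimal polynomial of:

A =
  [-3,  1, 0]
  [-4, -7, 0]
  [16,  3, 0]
x^3 + 10*x^2 + 25*x

The characteristic polynomial is χ_A(x) = x*(x + 5)^2, so the eigenvalues are known. The minimal polynomial is
  m_A(x) = Π_λ (x − λ)^{k_λ}
where k_λ is the size of the *largest* Jordan block for λ (equivalently, the smallest k with (A − λI)^k v = 0 for every generalised eigenvector v of λ).

  λ = -5: largest Jordan block has size 2, contributing (x + 5)^2
  λ = 0: largest Jordan block has size 1, contributing (x − 0)

So m_A(x) = x*(x + 5)^2 = x^3 + 10*x^2 + 25*x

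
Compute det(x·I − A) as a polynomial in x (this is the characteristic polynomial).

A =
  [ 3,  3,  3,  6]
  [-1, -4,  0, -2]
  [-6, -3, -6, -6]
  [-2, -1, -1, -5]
x^4 + 12*x^3 + 54*x^2 + 108*x + 81

Expanding det(x·I − A) (e.g. by cofactor expansion or by noting that A is similar to its Jordan form J, which has the same characteristic polynomial as A) gives
  χ_A(x) = x^4 + 12*x^3 + 54*x^2 + 108*x + 81
which factors as (x + 3)^4. The eigenvalues (with algebraic multiplicities) are λ = -3 with multiplicity 4.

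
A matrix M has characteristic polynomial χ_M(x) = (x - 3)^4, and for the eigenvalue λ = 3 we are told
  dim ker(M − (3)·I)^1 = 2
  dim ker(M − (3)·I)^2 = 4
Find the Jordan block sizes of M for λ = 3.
Block sizes for λ = 3: [2, 2]

From the dimensions of kernels of powers, the number of Jordan blocks of size at least j is d_j − d_{j−1} where d_j = dim ker(N^j) (with d_0 = 0). Computing the differences gives [2, 2].
The number of blocks of size exactly k is (#blocks of size ≥ k) − (#blocks of size ≥ k + 1), so the partition is: 2 block(s) of size 2.
In nonincreasing order the block sizes are [2, 2].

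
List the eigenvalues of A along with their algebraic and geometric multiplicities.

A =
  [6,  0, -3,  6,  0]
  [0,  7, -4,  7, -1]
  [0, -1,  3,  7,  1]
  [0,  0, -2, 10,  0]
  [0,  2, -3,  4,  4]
λ = 6: alg = 5, geom = 3

Step 1 — factor the characteristic polynomial to read off the algebraic multiplicities:
  χ_A(x) = (x - 6)^5

Step 2 — compute geometric multiplicities via the rank-nullity identity g(λ) = n − rank(A − λI):
  rank(A − (6)·I) = 2, so dim ker(A − (6)·I) = n − 2 = 3

Summary:
  λ = 6: algebraic multiplicity = 5, geometric multiplicity = 3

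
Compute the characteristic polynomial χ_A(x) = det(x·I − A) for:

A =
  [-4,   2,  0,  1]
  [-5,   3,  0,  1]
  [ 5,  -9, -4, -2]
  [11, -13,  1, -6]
x^4 + 11*x^3 + 36*x^2 + 16*x - 64

Expanding det(x·I − A) (e.g. by cofactor expansion or by noting that A is similar to its Jordan form J, which has the same characteristic polynomial as A) gives
  χ_A(x) = x^4 + 11*x^3 + 36*x^2 + 16*x - 64
which factors as (x - 1)*(x + 4)^3. The eigenvalues (with algebraic multiplicities) are λ = -4 with multiplicity 3, λ = 1 with multiplicity 1.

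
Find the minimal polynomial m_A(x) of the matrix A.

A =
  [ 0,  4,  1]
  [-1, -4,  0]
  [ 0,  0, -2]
x^3 + 6*x^2 + 12*x + 8

The characteristic polynomial is χ_A(x) = (x + 2)^3, so the eigenvalues are known. The minimal polynomial is
  m_A(x) = Π_λ (x − λ)^{k_λ}
where k_λ is the size of the *largest* Jordan block for λ (equivalently, the smallest k with (A − λI)^k v = 0 for every generalised eigenvector v of λ).

  λ = -2: largest Jordan block has size 3, contributing (x + 2)^3

So m_A(x) = (x + 2)^3 = x^3 + 6*x^2 + 12*x + 8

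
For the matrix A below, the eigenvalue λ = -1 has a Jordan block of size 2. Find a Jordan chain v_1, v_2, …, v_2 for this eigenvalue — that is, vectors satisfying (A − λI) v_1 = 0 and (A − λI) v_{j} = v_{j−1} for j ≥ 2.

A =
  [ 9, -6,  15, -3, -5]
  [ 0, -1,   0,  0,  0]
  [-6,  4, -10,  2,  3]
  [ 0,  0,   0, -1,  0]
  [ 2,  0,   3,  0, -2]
A Jordan chain for λ = -1 of length 2:
v_1 = (10, 0, -6, 0, 2)ᵀ
v_2 = (1, 0, 0, 0, 0)ᵀ

Let N = A − (-1)·I. We want v_2 with N^2 v_2 = 0 but N^1 v_2 ≠ 0; then v_{j-1} := N · v_j for j = 2, …, 2.

Pick v_2 = (1, 0, 0, 0, 0)ᵀ.
Then v_1 = N · v_2 = (10, 0, -6, 0, 2)ᵀ.

Sanity check: (A − (-1)·I) v_1 = (0, 0, 0, 0, 0)ᵀ = 0. ✓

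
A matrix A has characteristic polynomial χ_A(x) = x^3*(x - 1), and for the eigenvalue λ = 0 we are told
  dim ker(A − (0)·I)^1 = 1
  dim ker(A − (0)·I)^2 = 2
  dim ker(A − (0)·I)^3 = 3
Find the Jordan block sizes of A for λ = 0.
Block sizes for λ = 0: [3]

From the dimensions of kernels of powers, the number of Jordan blocks of size at least j is d_j − d_{j−1} where d_j = dim ker(N^j) (with d_0 = 0). Computing the differences gives [1, 1, 1].
The number of blocks of size exactly k is (#blocks of size ≥ k) − (#blocks of size ≥ k + 1), so the partition is: 1 block(s) of size 3.
In nonincreasing order the block sizes are [3].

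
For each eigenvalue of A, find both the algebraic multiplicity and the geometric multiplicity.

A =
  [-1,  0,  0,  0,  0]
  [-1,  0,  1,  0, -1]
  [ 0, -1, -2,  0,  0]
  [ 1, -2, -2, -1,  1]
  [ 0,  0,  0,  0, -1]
λ = -1: alg = 5, geom = 3

Step 1 — factor the characteristic polynomial to read off the algebraic multiplicities:
  χ_A(x) = (x + 1)^5

Step 2 — compute geometric multiplicities via the rank-nullity identity g(λ) = n − rank(A − λI):
  rank(A − (-1)·I) = 2, so dim ker(A − (-1)·I) = n − 2 = 3

Summary:
  λ = -1: algebraic multiplicity = 5, geometric multiplicity = 3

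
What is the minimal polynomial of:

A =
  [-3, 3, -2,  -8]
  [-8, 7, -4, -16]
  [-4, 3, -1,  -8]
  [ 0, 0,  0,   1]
x^2 - 2*x + 1

The characteristic polynomial is χ_A(x) = (x - 1)^4, so the eigenvalues are known. The minimal polynomial is
  m_A(x) = Π_λ (x − λ)^{k_λ}
where k_λ is the size of the *largest* Jordan block for λ (equivalently, the smallest k with (A − λI)^k v = 0 for every generalised eigenvector v of λ).

  λ = 1: largest Jordan block has size 2, contributing (x − 1)^2

So m_A(x) = (x - 1)^2 = x^2 - 2*x + 1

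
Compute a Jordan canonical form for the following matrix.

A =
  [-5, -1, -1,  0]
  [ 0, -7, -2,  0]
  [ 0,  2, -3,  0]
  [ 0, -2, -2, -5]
J_2(-5) ⊕ J_1(-5) ⊕ J_1(-5)

The characteristic polynomial is
  det(x·I − A) = x^4 + 20*x^3 + 150*x^2 + 500*x + 625 = (x + 5)^4

Eigenvalues and multiplicities (the geometric multiplicity of λ is n − rank(A − λI), which equals the number of Jordan blocks for λ):
  λ = -5: algebraic multiplicity = 4, geometric multiplicity = 3

Determining the block sizes for each eigenvalue:
  λ = -5: 3 blocks summing to 4 forces exactly one block of size 2 and the rest size 1 → block sizes [2, 1, 1]

Assembling the blocks gives a Jordan form
J =
  [-5,  1,  0,  0]
  [ 0, -5,  0,  0]
  [ 0,  0, -5,  0]
  [ 0,  0,  0, -5]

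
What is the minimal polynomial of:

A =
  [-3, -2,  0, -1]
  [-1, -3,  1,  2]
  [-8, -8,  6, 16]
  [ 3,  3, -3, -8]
x^3 + 6*x^2 + 12*x + 8

The characteristic polynomial is χ_A(x) = (x + 2)^4, so the eigenvalues are known. The minimal polynomial is
  m_A(x) = Π_λ (x − λ)^{k_λ}
where k_λ is the size of the *largest* Jordan block for λ (equivalently, the smallest k with (A − λI)^k v = 0 for every generalised eigenvector v of λ).

  λ = -2: largest Jordan block has size 3, contributing (x + 2)^3

So m_A(x) = (x + 2)^3 = x^3 + 6*x^2 + 12*x + 8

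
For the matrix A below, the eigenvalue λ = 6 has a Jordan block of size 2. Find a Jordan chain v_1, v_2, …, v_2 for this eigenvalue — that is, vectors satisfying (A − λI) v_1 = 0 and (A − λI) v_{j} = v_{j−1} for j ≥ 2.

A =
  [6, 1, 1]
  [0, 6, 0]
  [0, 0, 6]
A Jordan chain for λ = 6 of length 2:
v_1 = (1, 0, 0)ᵀ
v_2 = (0, 1, 0)ᵀ

Let N = A − (6)·I. We want v_2 with N^2 v_2 = 0 but N^1 v_2 ≠ 0; then v_{j-1} := N · v_j for j = 2, …, 2.

Pick v_2 = (0, 1, 0)ᵀ.
Then v_1 = N · v_2 = (1, 0, 0)ᵀ.

Sanity check: (A − (6)·I) v_1 = (0, 0, 0)ᵀ = 0. ✓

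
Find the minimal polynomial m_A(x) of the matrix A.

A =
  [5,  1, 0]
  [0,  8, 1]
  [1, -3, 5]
x^3 - 18*x^2 + 108*x - 216

The characteristic polynomial is χ_A(x) = (x - 6)^3, so the eigenvalues are known. The minimal polynomial is
  m_A(x) = Π_λ (x − λ)^{k_λ}
where k_λ is the size of the *largest* Jordan block for λ (equivalently, the smallest k with (A − λI)^k v = 0 for every generalised eigenvector v of λ).

  λ = 6: largest Jordan block has size 3, contributing (x − 6)^3

So m_A(x) = (x - 6)^3 = x^3 - 18*x^2 + 108*x - 216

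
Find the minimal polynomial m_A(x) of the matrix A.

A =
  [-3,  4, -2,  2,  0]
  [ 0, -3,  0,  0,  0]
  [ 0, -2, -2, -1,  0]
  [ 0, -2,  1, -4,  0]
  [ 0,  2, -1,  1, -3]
x^2 + 6*x + 9

The characteristic polynomial is χ_A(x) = (x + 3)^5, so the eigenvalues are known. The minimal polynomial is
  m_A(x) = Π_λ (x − λ)^{k_λ}
where k_λ is the size of the *largest* Jordan block for λ (equivalently, the smallest k with (A − λI)^k v = 0 for every generalised eigenvector v of λ).

  λ = -3: largest Jordan block has size 2, contributing (x + 3)^2

So m_A(x) = (x + 3)^2 = x^2 + 6*x + 9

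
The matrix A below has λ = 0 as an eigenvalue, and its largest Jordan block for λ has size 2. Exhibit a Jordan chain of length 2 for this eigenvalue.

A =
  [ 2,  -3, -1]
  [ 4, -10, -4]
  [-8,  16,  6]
A Jordan chain for λ = 0 of length 2:
v_1 = (2, 4, -8)ᵀ
v_2 = (1, 0, 0)ᵀ

Let N = A − (0)·I. We want v_2 with N^2 v_2 = 0 but N^1 v_2 ≠ 0; then v_{j-1} := N · v_j for j = 2, …, 2.

Pick v_2 = (1, 0, 0)ᵀ.
Then v_1 = N · v_2 = (2, 4, -8)ᵀ.

Sanity check: (A − (0)·I) v_1 = (0, 0, 0)ᵀ = 0. ✓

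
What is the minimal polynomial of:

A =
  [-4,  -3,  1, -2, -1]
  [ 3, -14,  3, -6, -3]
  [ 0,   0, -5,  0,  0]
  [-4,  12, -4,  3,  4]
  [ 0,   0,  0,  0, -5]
x^2 + 10*x + 25

The characteristic polynomial is χ_A(x) = (x + 5)^5, so the eigenvalues are known. The minimal polynomial is
  m_A(x) = Π_λ (x − λ)^{k_λ}
where k_λ is the size of the *largest* Jordan block for λ (equivalently, the smallest k with (A − λI)^k v = 0 for every generalised eigenvector v of λ).

  λ = -5: largest Jordan block has size 2, contributing (x + 5)^2

So m_A(x) = (x + 5)^2 = x^2 + 10*x + 25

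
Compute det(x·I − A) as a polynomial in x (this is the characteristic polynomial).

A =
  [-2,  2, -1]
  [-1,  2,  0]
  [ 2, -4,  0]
x^3

Expanding det(x·I − A) (e.g. by cofactor expansion or by noting that A is similar to its Jordan form J, which has the same characteristic polynomial as A) gives
  χ_A(x) = x^3
which factors as x^3. The eigenvalues (with algebraic multiplicities) are λ = 0 with multiplicity 3.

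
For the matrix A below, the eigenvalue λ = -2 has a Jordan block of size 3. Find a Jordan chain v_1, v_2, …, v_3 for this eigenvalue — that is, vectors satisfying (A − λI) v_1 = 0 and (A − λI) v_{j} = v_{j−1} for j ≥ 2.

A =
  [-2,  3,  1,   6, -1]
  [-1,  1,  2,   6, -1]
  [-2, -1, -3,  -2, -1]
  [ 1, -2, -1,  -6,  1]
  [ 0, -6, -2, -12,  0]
A Jordan chain for λ = -2 of length 3:
v_1 = (1, -1, 1, 0, -2)ᵀ
v_2 = (0, -1, -2, 1, 0)ᵀ
v_3 = (1, 0, 0, 0, 0)ᵀ

Let N = A − (-2)·I. We want v_3 with N^3 v_3 = 0 but N^2 v_3 ≠ 0; then v_{j-1} := N · v_j for j = 3, …, 2.

Pick v_3 = (1, 0, 0, 0, 0)ᵀ.
Then v_2 = N · v_3 = (0, -1, -2, 1, 0)ᵀ.
Then v_1 = N · v_2 = (1, -1, 1, 0, -2)ᵀ.

Sanity check: (A − (-2)·I) v_1 = (0, 0, 0, 0, 0)ᵀ = 0. ✓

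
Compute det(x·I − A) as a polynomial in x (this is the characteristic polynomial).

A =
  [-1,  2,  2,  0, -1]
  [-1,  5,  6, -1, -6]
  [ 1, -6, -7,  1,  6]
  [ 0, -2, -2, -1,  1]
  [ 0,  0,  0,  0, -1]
x^5 + 5*x^4 + 10*x^3 + 10*x^2 + 5*x + 1

Expanding det(x·I − A) (e.g. by cofactor expansion or by noting that A is similar to its Jordan form J, which has the same characteristic polynomial as A) gives
  χ_A(x) = x^5 + 5*x^4 + 10*x^3 + 10*x^2 + 5*x + 1
which factors as (x + 1)^5. The eigenvalues (with algebraic multiplicities) are λ = -1 with multiplicity 5.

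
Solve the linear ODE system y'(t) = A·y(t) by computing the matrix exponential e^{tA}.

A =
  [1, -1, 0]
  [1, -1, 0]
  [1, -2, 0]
e^{tA} =
  [t + 1, -t, 0]
  [t, 1 - t, 0]
  [-t^2/2 + t, t^2/2 - 2*t, 1]

Strategy: write A = P · J · P⁻¹ where J is a Jordan canonical form, so e^{tA} = P · e^{tJ} · P⁻¹, and e^{tJ} can be computed block-by-block.

A has Jordan form
J =
  [0, 1, 0]
  [0, 0, 1]
  [0, 0, 0]
(up to reordering of blocks).

Per-block formulas:
  For a 3×3 Jordan block J_3(0): exp(t · J_3(0)) = e^(0t)·(I + t·N + (t^2/2)·N^2), where N is the 3×3 nilpotent shift.

After assembling e^{tJ} and conjugating by P, we get:

e^{tA} =
  [t + 1, -t, 0]
  [t, 1 - t, 0]
  [-t^2/2 + t, t^2/2 - 2*t, 1]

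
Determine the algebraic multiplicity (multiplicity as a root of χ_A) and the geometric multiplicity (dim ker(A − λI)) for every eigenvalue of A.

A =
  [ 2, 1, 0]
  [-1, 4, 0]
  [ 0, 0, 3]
λ = 3: alg = 3, geom = 2

Step 1 — factor the characteristic polynomial to read off the algebraic multiplicities:
  χ_A(x) = (x - 3)^3

Step 2 — compute geometric multiplicities via the rank-nullity identity g(λ) = n − rank(A − λI):
  rank(A − (3)·I) = 1, so dim ker(A − (3)·I) = n − 1 = 2

Summary:
  λ = 3: algebraic multiplicity = 3, geometric multiplicity = 2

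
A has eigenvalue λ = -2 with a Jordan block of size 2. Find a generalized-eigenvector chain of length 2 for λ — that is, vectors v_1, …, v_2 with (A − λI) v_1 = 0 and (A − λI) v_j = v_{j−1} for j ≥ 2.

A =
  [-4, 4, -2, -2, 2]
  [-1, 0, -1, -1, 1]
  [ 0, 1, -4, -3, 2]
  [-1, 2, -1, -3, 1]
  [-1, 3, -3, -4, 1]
A Jordan chain for λ = -2 of length 2:
v_1 = (-2, -1, 0, -1, -1)ᵀ
v_2 = (1, 0, 0, 0, 0)ᵀ

Let N = A − (-2)·I. We want v_2 with N^2 v_2 = 0 but N^1 v_2 ≠ 0; then v_{j-1} := N · v_j for j = 2, …, 2.

Pick v_2 = (1, 0, 0, 0, 0)ᵀ.
Then v_1 = N · v_2 = (-2, -1, 0, -1, -1)ᵀ.

Sanity check: (A − (-2)·I) v_1 = (0, 0, 0, 0, 0)ᵀ = 0. ✓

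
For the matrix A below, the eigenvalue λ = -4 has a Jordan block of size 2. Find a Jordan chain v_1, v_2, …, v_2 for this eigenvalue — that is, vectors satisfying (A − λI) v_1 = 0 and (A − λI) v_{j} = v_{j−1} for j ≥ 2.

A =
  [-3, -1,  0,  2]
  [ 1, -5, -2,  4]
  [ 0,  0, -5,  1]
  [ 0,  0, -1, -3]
A Jordan chain for λ = -4 of length 2:
v_1 = (1, 1, 0, 0)ᵀ
v_2 = (1, 0, 0, 0)ᵀ

Let N = A − (-4)·I. We want v_2 with N^2 v_2 = 0 but N^1 v_2 ≠ 0; then v_{j-1} := N · v_j for j = 2, …, 2.

Pick v_2 = (1, 0, 0, 0)ᵀ.
Then v_1 = N · v_2 = (1, 1, 0, 0)ᵀ.

Sanity check: (A − (-4)·I) v_1 = (0, 0, 0, 0)ᵀ = 0. ✓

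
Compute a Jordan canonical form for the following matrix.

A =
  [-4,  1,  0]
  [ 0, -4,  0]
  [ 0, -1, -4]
J_2(-4) ⊕ J_1(-4)

The characteristic polynomial is
  det(x·I − A) = x^3 + 12*x^2 + 48*x + 64 = (x + 4)^3

Eigenvalues and multiplicities (the geometric multiplicity of λ is n − rank(A − λI), which equals the number of Jordan blocks for λ):
  λ = -4: algebraic multiplicity = 3, geometric multiplicity = 2

Determining the block sizes for each eigenvalue:
  λ = -4: 2 blocks summing to 3 forces exactly one block of size 2 and the rest size 1 → block sizes [2, 1]

Assembling the blocks gives a Jordan form
J =
  [-4,  1,  0]
  [ 0, -4,  0]
  [ 0,  0, -4]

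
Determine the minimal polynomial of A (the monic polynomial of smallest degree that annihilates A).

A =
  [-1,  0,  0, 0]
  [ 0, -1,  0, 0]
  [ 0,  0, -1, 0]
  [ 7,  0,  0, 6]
x^2 - 5*x - 6

The characteristic polynomial is χ_A(x) = (x - 6)*(x + 1)^3, so the eigenvalues are known. The minimal polynomial is
  m_A(x) = Π_λ (x − λ)^{k_λ}
where k_λ is the size of the *largest* Jordan block for λ (equivalently, the smallest k with (A − λI)^k v = 0 for every generalised eigenvector v of λ).

  λ = -1: largest Jordan block has size 1, contributing (x + 1)
  λ = 6: largest Jordan block has size 1, contributing (x − 6)

So m_A(x) = (x - 6)*(x + 1) = x^2 - 5*x - 6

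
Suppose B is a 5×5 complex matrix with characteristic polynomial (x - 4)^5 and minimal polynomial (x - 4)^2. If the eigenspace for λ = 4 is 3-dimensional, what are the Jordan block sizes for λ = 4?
Block sizes for λ = 4: [2, 2, 1]

Step 1 — from the characteristic polynomial, algebraic multiplicity of λ = 4 is 5. From dim ker(B − (4)·I) = 3, there are exactly 3 Jordan blocks for λ = 4.
Step 2 — from the minimal polynomial, the factor (x − 4)^2 tells us the largest block for λ = 4 has size 2.
Step 3 — with total size 5, 3 blocks, and largest block 2, the block sizes (in nonincreasing order) are [2, 2, 1].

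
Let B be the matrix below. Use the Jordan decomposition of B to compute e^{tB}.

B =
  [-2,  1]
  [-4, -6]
e^{tB} =
  [2*t*exp(-4*t) + exp(-4*t), t*exp(-4*t)]
  [-4*t*exp(-4*t), -2*t*exp(-4*t) + exp(-4*t)]

Strategy: write B = P · J · P⁻¹ where J is a Jordan canonical form, so e^{tB} = P · e^{tJ} · P⁻¹, and e^{tJ} can be computed block-by-block.

B has Jordan form
J =
  [-4,  1]
  [ 0, -4]
(up to reordering of blocks).

Per-block formulas:
  For a 2×2 Jordan block J_2(-4): exp(t · J_2(-4)) = e^(-4t)·(I + t·N), where N is the 2×2 nilpotent shift.

After assembling e^{tJ} and conjugating by P, we get:

e^{tB} =
  [2*t*exp(-4*t) + exp(-4*t), t*exp(-4*t)]
  [-4*t*exp(-4*t), -2*t*exp(-4*t) + exp(-4*t)]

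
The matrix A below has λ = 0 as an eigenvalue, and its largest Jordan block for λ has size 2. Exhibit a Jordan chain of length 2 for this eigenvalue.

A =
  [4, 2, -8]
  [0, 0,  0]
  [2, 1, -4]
A Jordan chain for λ = 0 of length 2:
v_1 = (4, 0, 2)ᵀ
v_2 = (1, 0, 0)ᵀ

Let N = A − (0)·I. We want v_2 with N^2 v_2 = 0 but N^1 v_2 ≠ 0; then v_{j-1} := N · v_j for j = 2, …, 2.

Pick v_2 = (1, 0, 0)ᵀ.
Then v_1 = N · v_2 = (4, 0, 2)ᵀ.

Sanity check: (A − (0)·I) v_1 = (0, 0, 0)ᵀ = 0. ✓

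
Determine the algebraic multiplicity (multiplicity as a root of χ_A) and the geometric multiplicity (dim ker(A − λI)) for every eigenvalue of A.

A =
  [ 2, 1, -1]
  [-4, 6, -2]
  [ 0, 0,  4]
λ = 4: alg = 3, geom = 2

Step 1 — factor the characteristic polynomial to read off the algebraic multiplicities:
  χ_A(x) = (x - 4)^3

Step 2 — compute geometric multiplicities via the rank-nullity identity g(λ) = n − rank(A − λI):
  rank(A − (4)·I) = 1, so dim ker(A − (4)·I) = n − 1 = 2

Summary:
  λ = 4: algebraic multiplicity = 3, geometric multiplicity = 2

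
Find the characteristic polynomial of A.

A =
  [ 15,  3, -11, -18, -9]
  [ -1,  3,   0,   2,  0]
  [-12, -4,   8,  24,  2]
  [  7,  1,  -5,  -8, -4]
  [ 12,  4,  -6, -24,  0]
x^5 - 18*x^4 + 120*x^3 - 368*x^2 + 528*x - 288

Expanding det(x·I − A) (e.g. by cofactor expansion or by noting that A is similar to its Jordan form J, which has the same characteristic polynomial as A) gives
  χ_A(x) = x^5 - 18*x^4 + 120*x^3 - 368*x^2 + 528*x - 288
which factors as (x - 6)^2*(x - 2)^3. The eigenvalues (with algebraic multiplicities) are λ = 2 with multiplicity 3, λ = 6 with multiplicity 2.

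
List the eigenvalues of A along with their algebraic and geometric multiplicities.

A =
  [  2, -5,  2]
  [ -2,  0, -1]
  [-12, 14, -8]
λ = -2: alg = 3, geom = 1

Step 1 — factor the characteristic polynomial to read off the algebraic multiplicities:
  χ_A(x) = (x + 2)^3

Step 2 — compute geometric multiplicities via the rank-nullity identity g(λ) = n − rank(A − λI):
  rank(A − (-2)·I) = 2, so dim ker(A − (-2)·I) = n − 2 = 1

Summary:
  λ = -2: algebraic multiplicity = 3, geometric multiplicity = 1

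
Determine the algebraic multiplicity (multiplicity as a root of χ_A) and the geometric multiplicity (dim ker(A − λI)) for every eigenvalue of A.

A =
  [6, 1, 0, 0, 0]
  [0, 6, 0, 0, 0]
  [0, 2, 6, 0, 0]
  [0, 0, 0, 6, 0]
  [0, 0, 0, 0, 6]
λ = 6: alg = 5, geom = 4

Step 1 — factor the characteristic polynomial to read off the algebraic multiplicities:
  χ_A(x) = (x - 6)^5

Step 2 — compute geometric multiplicities via the rank-nullity identity g(λ) = n − rank(A − λI):
  rank(A − (6)·I) = 1, so dim ker(A − (6)·I) = n − 1 = 4

Summary:
  λ = 6: algebraic multiplicity = 5, geometric multiplicity = 4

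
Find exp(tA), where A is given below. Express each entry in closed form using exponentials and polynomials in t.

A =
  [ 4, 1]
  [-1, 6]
e^{tA} =
  [-t*exp(5*t) + exp(5*t), t*exp(5*t)]
  [-t*exp(5*t), t*exp(5*t) + exp(5*t)]

Strategy: write A = P · J · P⁻¹ where J is a Jordan canonical form, so e^{tA} = P · e^{tJ} · P⁻¹, and e^{tJ} can be computed block-by-block.

A has Jordan form
J =
  [5, 1]
  [0, 5]
(up to reordering of blocks).

Per-block formulas:
  For a 2×2 Jordan block J_2(5): exp(t · J_2(5)) = e^(5t)·(I + t·N), where N is the 2×2 nilpotent shift.

After assembling e^{tJ} and conjugating by P, we get:

e^{tA} =
  [-t*exp(5*t) + exp(5*t), t*exp(5*t)]
  [-t*exp(5*t), t*exp(5*t) + exp(5*t)]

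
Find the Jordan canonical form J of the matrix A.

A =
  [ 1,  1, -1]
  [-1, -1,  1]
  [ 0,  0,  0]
J_2(0) ⊕ J_1(0)

The characteristic polynomial is
  det(x·I − A) = x^3

Eigenvalues and multiplicities (the geometric multiplicity of λ is n − rank(A − λI), which equals the number of Jordan blocks for λ):
  λ = 0: algebraic multiplicity = 3, geometric multiplicity = 2

Determining the block sizes for each eigenvalue:
  λ = 0: 2 blocks summing to 3 forces exactly one block of size 2 and the rest size 1 → block sizes [2, 1]

Assembling the blocks gives a Jordan form
J =
  [0, 1, 0]
  [0, 0, 0]
  [0, 0, 0]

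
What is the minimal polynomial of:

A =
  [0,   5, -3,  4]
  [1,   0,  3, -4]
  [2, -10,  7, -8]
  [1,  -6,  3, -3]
x^3 - 3*x^2 + 3*x - 1

The characteristic polynomial is χ_A(x) = (x - 1)^4, so the eigenvalues are known. The minimal polynomial is
  m_A(x) = Π_λ (x − λ)^{k_λ}
where k_λ is the size of the *largest* Jordan block for λ (equivalently, the smallest k with (A − λI)^k v = 0 for every generalised eigenvector v of λ).

  λ = 1: largest Jordan block has size 3, contributing (x − 1)^3

So m_A(x) = (x - 1)^3 = x^3 - 3*x^2 + 3*x - 1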